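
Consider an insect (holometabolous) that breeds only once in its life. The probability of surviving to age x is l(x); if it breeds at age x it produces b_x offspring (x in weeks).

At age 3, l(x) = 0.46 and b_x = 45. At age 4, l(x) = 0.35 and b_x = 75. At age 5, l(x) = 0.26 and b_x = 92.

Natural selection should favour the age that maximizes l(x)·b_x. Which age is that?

4

Expected offspring if breeding at age x = l(x) × b_x:
  age 3: 0.46 × 45 = 20.700
  age 4: 0.35 × 75 = 26.250
  age 5: 0.26 × 92 = 23.920
Maximum at age 4 (26.250).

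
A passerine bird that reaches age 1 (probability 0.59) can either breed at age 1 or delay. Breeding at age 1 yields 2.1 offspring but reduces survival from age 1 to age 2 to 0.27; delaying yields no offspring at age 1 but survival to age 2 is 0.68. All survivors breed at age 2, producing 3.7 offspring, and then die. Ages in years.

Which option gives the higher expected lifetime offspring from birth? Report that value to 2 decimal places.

breed at age 1: R₀ = 0.59 × (2.1 + 0.27 × 3.7) = 0.59 × 3.0990 = 1.8284
delay to age 2: R₀ = 0.59 × (0.68 × 3.7) = 0.59 × 2.5160 = 1.4844
Higher: breed at age 1 (1.8284).

1.83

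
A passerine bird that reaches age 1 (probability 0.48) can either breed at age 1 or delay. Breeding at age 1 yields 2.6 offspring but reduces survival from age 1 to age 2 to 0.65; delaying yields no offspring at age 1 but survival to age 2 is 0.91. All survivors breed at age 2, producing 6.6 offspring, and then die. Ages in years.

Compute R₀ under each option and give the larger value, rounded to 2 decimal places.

breed at age 1: R₀ = 0.48 × (2.6 + 0.65 × 6.6) = 0.48 × 6.8900 = 3.3072
delay to age 2: R₀ = 0.48 × (0.91 × 6.6) = 0.48 × 6.0060 = 2.8829
Higher: breed at age 1 (3.3072).

3.31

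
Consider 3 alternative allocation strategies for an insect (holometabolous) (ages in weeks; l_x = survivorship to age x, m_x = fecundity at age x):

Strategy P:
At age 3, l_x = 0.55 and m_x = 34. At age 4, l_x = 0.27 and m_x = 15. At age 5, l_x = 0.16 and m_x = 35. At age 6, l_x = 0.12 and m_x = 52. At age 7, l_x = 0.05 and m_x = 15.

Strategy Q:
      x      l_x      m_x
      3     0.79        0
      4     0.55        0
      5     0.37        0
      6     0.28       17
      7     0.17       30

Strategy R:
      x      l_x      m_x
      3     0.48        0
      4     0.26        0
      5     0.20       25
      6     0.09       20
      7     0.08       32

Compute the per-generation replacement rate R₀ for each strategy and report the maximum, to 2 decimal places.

35.34

Strategy P: R₀ = 0.55×34 + 0.27×15 + 0.16×35 + 0.12×52 + 0.05×15 = 35.3400
Strategy Q: R₀ = 0.79×0 + 0.55×0 + 0.37×0 + 0.28×17 + 0.17×30 = 9.8600
Strategy R: R₀ = 0.48×0 + 0.26×0 + 0.20×25 + 0.09×20 + 0.08×32 = 9.3600
Highest R₀: strategy P with 35.3400.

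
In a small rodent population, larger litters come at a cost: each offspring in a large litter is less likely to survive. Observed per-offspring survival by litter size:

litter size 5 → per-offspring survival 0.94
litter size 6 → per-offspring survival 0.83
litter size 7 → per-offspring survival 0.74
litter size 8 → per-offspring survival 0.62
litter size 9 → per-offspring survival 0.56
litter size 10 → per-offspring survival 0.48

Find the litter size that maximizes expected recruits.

7

Expected recruits = c × s(c):
  c=5: 5 × 0.94 = 4.700
  c=6: 6 × 0.83 = 4.980
  c=7: 7 × 0.74 = 5.180
  c=8: 8 × 0.62 = 4.960
  c=9: 9 × 0.56 = 5.040
  c=10: 10 × 0.48 = 4.800
Maximum at c = 7 (5.180 recruits).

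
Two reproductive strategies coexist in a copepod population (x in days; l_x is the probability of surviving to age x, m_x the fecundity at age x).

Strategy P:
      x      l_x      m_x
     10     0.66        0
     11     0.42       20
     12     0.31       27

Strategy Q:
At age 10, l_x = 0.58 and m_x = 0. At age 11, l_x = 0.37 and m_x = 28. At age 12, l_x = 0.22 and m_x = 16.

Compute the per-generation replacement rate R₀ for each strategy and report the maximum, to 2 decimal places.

16.77

Strategy P: R₀ = 0.66×0 + 0.42×20 + 0.31×27 = 16.7700
Strategy Q: R₀ = 0.58×0 + 0.37×28 + 0.22×16 = 13.8800
Highest R₀: strategy P with 16.7700.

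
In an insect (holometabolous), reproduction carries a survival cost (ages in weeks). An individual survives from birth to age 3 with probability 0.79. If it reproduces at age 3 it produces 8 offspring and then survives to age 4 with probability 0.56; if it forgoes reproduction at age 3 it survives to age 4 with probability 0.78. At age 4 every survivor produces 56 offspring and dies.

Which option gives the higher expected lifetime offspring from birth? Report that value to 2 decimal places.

breed at age 3: R₀ = 0.79 × (8 + 0.56 × 56) = 0.79 × 39.3600 = 31.0944
delay to age 4: R₀ = 0.79 × (0.78 × 56) = 0.79 × 43.6800 = 34.5072
Higher: delay to age 4 (34.5072).

34.51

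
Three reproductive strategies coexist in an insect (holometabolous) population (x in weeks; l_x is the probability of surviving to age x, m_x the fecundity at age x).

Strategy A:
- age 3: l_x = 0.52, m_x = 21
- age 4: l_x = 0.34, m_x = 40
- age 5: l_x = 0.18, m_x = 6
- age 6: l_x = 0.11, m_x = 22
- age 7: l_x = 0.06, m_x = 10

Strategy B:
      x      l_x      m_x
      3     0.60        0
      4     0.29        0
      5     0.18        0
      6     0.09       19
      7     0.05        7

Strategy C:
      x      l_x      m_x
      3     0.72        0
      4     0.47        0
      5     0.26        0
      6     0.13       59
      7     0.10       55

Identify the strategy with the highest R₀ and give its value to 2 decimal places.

28.62

Strategy A: R₀ = 0.52×21 + 0.34×40 + 0.18×6 + 0.11×22 + 0.06×10 = 28.6200
Strategy B: R₀ = 0.60×0 + 0.29×0 + 0.18×0 + 0.09×19 + 0.05×7 = 2.0600
Strategy C: R₀ = 0.72×0 + 0.47×0 + 0.26×0 + 0.13×59 + 0.10×55 = 13.1700
Highest R₀: strategy A with 28.6200.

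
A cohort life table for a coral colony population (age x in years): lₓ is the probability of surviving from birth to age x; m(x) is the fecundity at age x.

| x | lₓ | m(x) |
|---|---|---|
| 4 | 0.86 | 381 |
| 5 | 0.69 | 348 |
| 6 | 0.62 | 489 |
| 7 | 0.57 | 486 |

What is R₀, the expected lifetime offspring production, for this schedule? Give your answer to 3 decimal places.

R₀ = Σ lₓ m(x):
  age 4: 0.86 × 381 = 327.6600
  age 5: 0.69 × 348 = 240.1200
  age 6: 0.62 × 489 = 303.1800
  age 7: 0.57 × 486 = 277.0200
R₀ = 327.6600 + 240.1200 + 303.1800 + 277.0200 = 1147.9800

1147.980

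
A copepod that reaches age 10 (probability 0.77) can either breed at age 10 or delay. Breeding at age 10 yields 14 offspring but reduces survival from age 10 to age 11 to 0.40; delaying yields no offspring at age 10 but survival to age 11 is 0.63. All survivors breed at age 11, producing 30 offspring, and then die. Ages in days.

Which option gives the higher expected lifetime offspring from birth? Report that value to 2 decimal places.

20.02

breed at age 10: R₀ = 0.77 × (14 + 0.40 × 30) = 0.77 × 26.0000 = 20.0200
delay to age 11: R₀ = 0.77 × (0.63 × 30) = 0.77 × 18.9000 = 14.5530
Higher: breed at age 10 (20.0200).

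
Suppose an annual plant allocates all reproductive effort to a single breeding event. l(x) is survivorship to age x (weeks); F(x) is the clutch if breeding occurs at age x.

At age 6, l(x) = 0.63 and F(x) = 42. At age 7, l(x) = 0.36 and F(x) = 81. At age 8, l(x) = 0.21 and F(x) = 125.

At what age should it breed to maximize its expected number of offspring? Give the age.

7

Expected offspring if breeding at age x = l(x) × F(x):
  age 6: 0.63 × 42 = 26.460
  age 7: 0.36 × 81 = 29.160
  age 8: 0.21 × 125 = 26.250
Maximum at age 7 (29.160).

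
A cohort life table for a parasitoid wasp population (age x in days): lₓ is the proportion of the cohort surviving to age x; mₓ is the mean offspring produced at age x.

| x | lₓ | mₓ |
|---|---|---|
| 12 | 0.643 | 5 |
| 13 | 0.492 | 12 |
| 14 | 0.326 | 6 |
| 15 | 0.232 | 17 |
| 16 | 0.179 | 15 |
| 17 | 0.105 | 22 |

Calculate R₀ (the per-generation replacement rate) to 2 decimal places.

R₀ = Σ lₓ mₓ:
  age 12: 0.643 × 5 = 3.2150
  age 13: 0.492 × 12 = 5.9040
  age 14: 0.326 × 6 = 1.9560
  age 15: 0.232 × 17 = 3.9440
  age 16: 0.179 × 15 = 2.6850
  age 17: 0.105 × 22 = 2.3100
R₀ = 3.2150 + 5.9040 + 1.9560 + 3.9440 + 2.6850 + 2.3100 = 20.0140

20.01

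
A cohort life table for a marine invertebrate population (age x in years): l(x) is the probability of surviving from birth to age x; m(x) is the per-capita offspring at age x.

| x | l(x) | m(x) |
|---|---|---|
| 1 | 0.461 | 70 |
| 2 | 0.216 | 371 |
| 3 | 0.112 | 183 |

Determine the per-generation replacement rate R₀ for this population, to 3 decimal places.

R₀ = Σ l(x) m(x):
  age 1: 0.461 × 70 = 32.2700
  age 2: 0.216 × 371 = 80.1360
  age 3: 0.112 × 183 = 20.4960
R₀ = 32.2700 + 80.1360 + 20.4960 = 132.9020

132.902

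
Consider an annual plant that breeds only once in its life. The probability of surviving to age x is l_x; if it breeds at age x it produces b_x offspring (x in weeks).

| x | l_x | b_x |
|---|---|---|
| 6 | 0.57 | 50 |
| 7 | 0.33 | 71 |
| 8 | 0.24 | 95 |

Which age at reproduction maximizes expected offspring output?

6

Expected offspring if breeding at age x = l_x × b_x:
  age 6: 0.57 × 50 = 28.500
  age 7: 0.33 × 71 = 23.430
  age 8: 0.24 × 95 = 22.800
Maximum at age 6 (28.500).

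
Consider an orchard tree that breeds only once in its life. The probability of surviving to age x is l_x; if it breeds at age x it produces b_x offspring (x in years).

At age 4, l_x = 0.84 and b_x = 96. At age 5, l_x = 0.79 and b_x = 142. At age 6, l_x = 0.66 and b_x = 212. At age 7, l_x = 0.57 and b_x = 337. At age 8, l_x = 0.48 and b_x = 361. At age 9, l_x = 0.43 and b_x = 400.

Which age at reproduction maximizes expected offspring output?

Expected offspring if breeding at age x = l_x × b_x:
  age 4: 0.84 × 96 = 80.640
  age 5: 0.79 × 142 = 112.180
  age 6: 0.66 × 212 = 139.920
  age 7: 0.57 × 337 = 192.090
  age 8: 0.48 × 361 = 173.280
  age 9: 0.43 × 400 = 172.000
Maximum at age 7 (192.090).

7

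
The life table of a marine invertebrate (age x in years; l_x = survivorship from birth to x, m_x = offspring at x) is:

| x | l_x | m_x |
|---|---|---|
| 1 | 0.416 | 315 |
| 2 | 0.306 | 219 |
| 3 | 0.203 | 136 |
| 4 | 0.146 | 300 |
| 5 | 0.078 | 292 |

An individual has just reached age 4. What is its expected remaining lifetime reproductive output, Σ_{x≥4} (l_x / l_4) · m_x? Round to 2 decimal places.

456.00

l_4 = 0.146. Conditional survival from age 4 to x is l_x / l_4.
  x=4: (0.146/0.146) × 300 = 300.0000
  x=5: (0.078/0.146) × 292 = 156.0000
Sum = 300.0000 + 156.0000 = 456.0000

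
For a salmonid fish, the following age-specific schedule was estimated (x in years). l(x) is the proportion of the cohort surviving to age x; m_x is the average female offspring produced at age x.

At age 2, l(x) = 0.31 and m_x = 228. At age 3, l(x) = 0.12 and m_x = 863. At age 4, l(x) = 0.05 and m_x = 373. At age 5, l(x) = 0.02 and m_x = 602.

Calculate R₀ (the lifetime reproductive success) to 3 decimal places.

R₀ = Σ l(x) m_x:
  age 2: 0.31 × 228 = 70.6800
  age 3: 0.12 × 863 = 103.5600
  age 4: 0.05 × 373 = 18.6500
  age 5: 0.02 × 602 = 12.0400
R₀ = 70.6800 + 103.5600 + 18.6500 + 12.0400 = 204.9300

204.930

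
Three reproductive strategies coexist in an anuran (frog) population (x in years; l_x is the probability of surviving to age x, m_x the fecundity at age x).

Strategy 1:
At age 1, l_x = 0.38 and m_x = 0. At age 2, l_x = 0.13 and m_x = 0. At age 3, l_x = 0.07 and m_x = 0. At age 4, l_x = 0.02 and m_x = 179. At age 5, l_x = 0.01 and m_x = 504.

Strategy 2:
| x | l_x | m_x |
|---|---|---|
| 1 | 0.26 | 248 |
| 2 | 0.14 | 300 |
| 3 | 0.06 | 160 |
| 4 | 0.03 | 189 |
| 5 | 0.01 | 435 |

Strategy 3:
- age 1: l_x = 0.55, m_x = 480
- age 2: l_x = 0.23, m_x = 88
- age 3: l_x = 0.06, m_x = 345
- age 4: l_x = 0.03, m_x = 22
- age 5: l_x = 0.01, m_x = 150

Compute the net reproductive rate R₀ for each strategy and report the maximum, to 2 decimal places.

307.10

Strategy 1: R₀ = 0.38×0 + 0.13×0 + 0.07×0 + 0.02×179 + 0.01×504 = 8.6200
Strategy 2: R₀ = 0.26×248 + 0.14×300 + 0.06×160 + 0.03×189 + 0.01×435 = 126.1000
Strategy 3: R₀ = 0.55×480 + 0.23×88 + 0.06×345 + 0.03×22 + 0.01×150 = 307.1000
Highest R₀: strategy 3 with 307.1000.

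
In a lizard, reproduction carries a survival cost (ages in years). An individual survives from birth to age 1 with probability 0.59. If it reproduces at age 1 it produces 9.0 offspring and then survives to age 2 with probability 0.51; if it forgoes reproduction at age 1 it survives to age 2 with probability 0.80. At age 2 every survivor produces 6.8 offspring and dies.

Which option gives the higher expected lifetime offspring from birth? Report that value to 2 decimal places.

7.36

breed at age 1: R₀ = 0.59 × (9.0 + 0.51 × 6.8) = 0.59 × 12.4680 = 7.3561
delay to age 2: R₀ = 0.59 × (0.80 × 6.8) = 0.59 × 5.4400 = 3.2096
Higher: breed at age 1 (7.3561).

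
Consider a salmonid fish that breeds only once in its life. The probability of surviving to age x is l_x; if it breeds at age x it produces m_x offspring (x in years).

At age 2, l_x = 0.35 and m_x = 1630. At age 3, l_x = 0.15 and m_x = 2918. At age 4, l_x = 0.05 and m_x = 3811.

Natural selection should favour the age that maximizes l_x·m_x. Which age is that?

Expected offspring if breeding at age x = l_x × m_x:
  age 2: 0.35 × 1630 = 570.500
  age 3: 0.15 × 2918 = 437.700
  age 4: 0.05 × 3811 = 190.550
Maximum at age 2 (570.500).

2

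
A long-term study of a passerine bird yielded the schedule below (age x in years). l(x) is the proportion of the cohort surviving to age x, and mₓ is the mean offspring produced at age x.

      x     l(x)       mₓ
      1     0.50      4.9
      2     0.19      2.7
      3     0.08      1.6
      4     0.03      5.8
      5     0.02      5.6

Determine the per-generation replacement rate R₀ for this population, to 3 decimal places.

3.377

R₀ = Σ l(x) mₓ:
  age 1: 0.50 × 4.9 = 2.4500
  age 2: 0.19 × 2.7 = 0.5130
  age 3: 0.08 × 1.6 = 0.1280
  age 4: 0.03 × 5.8 = 0.1740
  age 5: 0.02 × 5.6 = 0.1120
R₀ = 2.4500 + 0.5130 + 0.1280 + 0.1740 + 0.1120 = 3.3770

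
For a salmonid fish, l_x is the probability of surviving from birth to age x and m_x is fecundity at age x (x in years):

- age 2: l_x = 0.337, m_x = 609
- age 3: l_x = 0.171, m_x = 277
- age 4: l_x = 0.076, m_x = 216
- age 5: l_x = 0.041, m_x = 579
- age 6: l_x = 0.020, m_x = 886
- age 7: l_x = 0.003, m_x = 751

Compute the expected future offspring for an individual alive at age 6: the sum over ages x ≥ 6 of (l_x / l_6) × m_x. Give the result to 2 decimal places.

998.65

l_6 = 0.020. Conditional survival from age 6 to x is l_x / l_6.
  x=6: (0.020/0.020) × 886 = 886.0000
  x=7: (0.003/0.020) × 751 = 112.6500
Sum = 886.0000 + 112.6500 = 998.6500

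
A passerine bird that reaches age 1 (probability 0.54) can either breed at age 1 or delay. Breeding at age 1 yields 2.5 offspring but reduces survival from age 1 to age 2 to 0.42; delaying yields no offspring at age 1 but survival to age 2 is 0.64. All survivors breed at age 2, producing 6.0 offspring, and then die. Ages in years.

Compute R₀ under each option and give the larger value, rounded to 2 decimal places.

breed at age 1: R₀ = 0.54 × (2.5 + 0.42 × 6.0) = 0.54 × 5.0200 = 2.7108
delay to age 2: R₀ = 0.54 × (0.64 × 6.0) = 0.54 × 3.8400 = 2.0736
Higher: breed at age 1 (2.7108).

2.71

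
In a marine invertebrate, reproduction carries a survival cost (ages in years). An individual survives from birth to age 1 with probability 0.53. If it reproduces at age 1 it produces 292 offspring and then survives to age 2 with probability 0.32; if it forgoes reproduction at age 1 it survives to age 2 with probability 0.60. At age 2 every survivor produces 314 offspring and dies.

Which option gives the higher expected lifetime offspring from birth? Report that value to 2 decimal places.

breed at age 1: R₀ = 0.53 × (292 + 0.32 × 314) = 0.53 × 392.4800 = 208.0144
delay to age 2: R₀ = 0.53 × (0.60 × 314) = 0.53 × 188.4000 = 99.8520
Higher: breed at age 1 (208.0144).

208.01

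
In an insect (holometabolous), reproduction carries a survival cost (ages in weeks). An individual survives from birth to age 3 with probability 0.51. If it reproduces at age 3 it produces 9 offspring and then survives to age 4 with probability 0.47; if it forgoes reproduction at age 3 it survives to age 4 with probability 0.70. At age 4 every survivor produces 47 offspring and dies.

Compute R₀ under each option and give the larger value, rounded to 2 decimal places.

16.78

breed at age 3: R₀ = 0.51 × (9 + 0.47 × 47) = 0.51 × 31.0900 = 15.8559
delay to age 4: R₀ = 0.51 × (0.70 × 47) = 0.51 × 32.9000 = 16.7790
Higher: delay to age 4 (16.7790).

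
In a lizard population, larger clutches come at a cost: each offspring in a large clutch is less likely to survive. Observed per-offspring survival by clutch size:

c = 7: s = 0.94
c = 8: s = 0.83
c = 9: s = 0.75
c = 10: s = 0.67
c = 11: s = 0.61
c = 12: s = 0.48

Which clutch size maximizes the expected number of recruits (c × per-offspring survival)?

Expected recruits = c × s(c):
  c=7: 7 × 0.94 = 6.580
  c=8: 8 × 0.83 = 6.640
  c=9: 9 × 0.75 = 6.750
  c=10: 10 × 0.67 = 6.700
  c=11: 11 × 0.61 = 6.710
  c=12: 12 × 0.48 = 5.760
Maximum at c = 9 (6.750 recruits).

9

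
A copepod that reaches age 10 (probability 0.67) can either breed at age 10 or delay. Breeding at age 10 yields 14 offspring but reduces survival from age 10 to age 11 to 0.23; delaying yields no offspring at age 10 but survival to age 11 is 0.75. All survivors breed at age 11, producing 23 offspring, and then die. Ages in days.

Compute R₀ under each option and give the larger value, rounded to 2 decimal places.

12.92

breed at age 10: R₀ = 0.67 × (14 + 0.23 × 23) = 0.67 × 19.2900 = 12.9243
delay to age 11: R₀ = 0.67 × (0.75 × 23) = 0.67 × 17.2500 = 11.5575
Higher: breed at age 10 (12.9243).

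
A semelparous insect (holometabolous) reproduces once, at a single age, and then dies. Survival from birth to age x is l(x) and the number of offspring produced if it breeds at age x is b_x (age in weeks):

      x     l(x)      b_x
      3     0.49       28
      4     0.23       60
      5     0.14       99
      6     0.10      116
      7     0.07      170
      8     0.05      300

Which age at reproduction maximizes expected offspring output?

8

Expected offspring if breeding at age x = l(x) × b_x:
  age 3: 0.49 × 28 = 13.720
  age 4: 0.23 × 60 = 13.800
  age 5: 0.14 × 99 = 13.860
  age 6: 0.10 × 116 = 11.600
  age 7: 0.07 × 170 = 11.900
  age 8: 0.05 × 300 = 15.000
Maximum at age 8 (15.000).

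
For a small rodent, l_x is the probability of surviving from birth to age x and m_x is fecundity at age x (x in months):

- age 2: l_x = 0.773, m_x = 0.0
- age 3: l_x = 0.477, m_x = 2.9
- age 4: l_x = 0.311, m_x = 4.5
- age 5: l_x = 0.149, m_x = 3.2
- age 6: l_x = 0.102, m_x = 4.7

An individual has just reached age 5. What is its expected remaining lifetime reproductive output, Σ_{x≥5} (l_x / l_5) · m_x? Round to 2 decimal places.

l_5 = 0.149. Conditional survival from age 5 to x is l_x / l_5.
  x=5: (0.149/0.149) × 3.2 = 3.2000
  x=6: (0.102/0.149) × 4.7 = 3.2174
Sum = 3.2000 + 3.2174 = 6.4174

6.42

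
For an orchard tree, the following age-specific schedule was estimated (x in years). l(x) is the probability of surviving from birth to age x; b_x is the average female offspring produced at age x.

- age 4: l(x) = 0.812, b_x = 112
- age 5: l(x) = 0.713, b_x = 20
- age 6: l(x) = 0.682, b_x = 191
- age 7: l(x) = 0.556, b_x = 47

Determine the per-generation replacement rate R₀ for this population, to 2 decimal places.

R₀ = Σ l(x) b_x:
  age 4: 0.812 × 112 = 90.9440
  age 5: 0.713 × 20 = 14.2600
  age 6: 0.682 × 191 = 130.2620
  age 7: 0.556 × 47 = 26.1320
R₀ = 90.9440 + 14.2600 + 130.2620 + 26.1320 = 261.5980

261.60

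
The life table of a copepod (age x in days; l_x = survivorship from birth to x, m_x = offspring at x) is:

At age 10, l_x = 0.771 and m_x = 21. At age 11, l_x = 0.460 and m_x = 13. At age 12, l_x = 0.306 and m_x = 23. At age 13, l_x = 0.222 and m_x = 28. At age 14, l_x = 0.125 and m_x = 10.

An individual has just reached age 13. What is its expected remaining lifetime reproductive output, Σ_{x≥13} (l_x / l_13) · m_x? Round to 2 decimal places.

l_13 = 0.222. Conditional survival from age 13 to x is l_x / l_13.
  x=13: (0.222/0.222) × 28 = 28.0000
  x=14: (0.125/0.222) × 10 = 5.6306
Sum = 28.0000 + 5.6306 = 33.6306

33.63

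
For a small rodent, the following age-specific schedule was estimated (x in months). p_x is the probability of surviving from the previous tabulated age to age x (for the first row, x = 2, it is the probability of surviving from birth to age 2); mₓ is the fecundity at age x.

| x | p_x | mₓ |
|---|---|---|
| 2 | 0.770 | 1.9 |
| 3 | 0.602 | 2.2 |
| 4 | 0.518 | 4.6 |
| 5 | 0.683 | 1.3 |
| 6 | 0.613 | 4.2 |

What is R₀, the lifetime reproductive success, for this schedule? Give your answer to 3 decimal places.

Survivorship from birth: l_x = p_2·p_3·…·p_x.
  l_2 = 0.77000
  l_3 = 0.46354
  l_4 = 0.24011
  l_5 = 0.16400
  l_6 = 0.10053
R₀ = Σ l_x mₓ:
  age 2: 0.77000 × 1.9 = 1.4630
  age 3: 0.46354 × 2.2 = 1.0198
  age 4: 0.24011 × 4.6 = 1.1045
  age 5: 0.16400 × 1.3 = 0.2132
  age 6: 0.10053 × 4.2 = 0.4222
R₀ = 1.4630 + 1.0198 + 1.1045 + 0.2132 + 0.4222 = 4.2227

4.223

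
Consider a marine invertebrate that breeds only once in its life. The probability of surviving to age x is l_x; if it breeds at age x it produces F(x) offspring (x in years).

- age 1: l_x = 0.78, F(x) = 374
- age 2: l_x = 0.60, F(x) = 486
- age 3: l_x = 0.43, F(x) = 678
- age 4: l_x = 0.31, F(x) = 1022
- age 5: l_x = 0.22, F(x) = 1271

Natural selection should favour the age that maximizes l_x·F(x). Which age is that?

4

Expected offspring if breeding at age x = l_x × F(x):
  age 1: 0.78 × 374 = 291.720
  age 2: 0.60 × 486 = 291.600
  age 3: 0.43 × 678 = 291.540
  age 4: 0.31 × 1022 = 316.820
  age 5: 0.22 × 1271 = 279.620
Maximum at age 4 (316.820).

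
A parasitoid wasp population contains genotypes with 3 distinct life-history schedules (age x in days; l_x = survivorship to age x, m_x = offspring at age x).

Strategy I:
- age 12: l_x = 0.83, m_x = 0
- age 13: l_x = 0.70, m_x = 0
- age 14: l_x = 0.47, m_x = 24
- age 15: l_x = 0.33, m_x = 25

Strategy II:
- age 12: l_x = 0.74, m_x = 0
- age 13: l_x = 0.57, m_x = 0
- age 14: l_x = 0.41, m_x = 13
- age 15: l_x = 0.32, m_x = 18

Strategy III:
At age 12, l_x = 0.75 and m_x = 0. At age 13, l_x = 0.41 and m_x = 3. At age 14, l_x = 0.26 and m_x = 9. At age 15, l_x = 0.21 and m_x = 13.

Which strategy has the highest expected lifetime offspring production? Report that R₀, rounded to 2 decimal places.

Strategy I: R₀ = 0.83×0 + 0.70×0 + 0.47×24 + 0.33×25 = 19.5300
Strategy II: R₀ = 0.74×0 + 0.57×0 + 0.41×13 + 0.32×18 = 11.0900
Strategy III: R₀ = 0.75×0 + 0.41×3 + 0.26×9 + 0.21×13 = 6.3000
Highest R₀: strategy I with 19.5300.

19.53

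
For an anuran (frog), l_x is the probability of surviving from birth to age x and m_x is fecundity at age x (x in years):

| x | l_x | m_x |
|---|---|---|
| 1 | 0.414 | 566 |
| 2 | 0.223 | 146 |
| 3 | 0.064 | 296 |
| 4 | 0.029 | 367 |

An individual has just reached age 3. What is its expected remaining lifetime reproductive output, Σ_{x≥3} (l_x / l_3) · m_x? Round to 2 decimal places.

462.30

l_3 = 0.064. Conditional survival from age 3 to x is l_x / l_3.
  x=3: (0.064/0.064) × 296 = 296.0000
  x=4: (0.029/0.064) × 367 = 166.2969
Sum = 296.0000 + 166.2969 = 462.2969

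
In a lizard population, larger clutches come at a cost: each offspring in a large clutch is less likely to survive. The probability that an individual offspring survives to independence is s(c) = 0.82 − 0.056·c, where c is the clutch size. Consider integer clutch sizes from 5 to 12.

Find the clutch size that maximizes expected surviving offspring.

Expected surviving offspring = c × s(c):
  c=5: 5 × 0.540 = 2.700
  c=6: 6 × 0.484 = 2.904
  c=7: 7 × 0.428 = 2.996
  c=8: 8 × 0.372 = 2.976
  c=9: 9 × 0.316 = 2.844
  c=10: 10 × 0.260 = 2.600
  c=11: 11 × 0.204 = 2.244
  c=12: 12 × 0.148 = 1.776
Maximum at c = 7 (2.996 surviving offspring).

7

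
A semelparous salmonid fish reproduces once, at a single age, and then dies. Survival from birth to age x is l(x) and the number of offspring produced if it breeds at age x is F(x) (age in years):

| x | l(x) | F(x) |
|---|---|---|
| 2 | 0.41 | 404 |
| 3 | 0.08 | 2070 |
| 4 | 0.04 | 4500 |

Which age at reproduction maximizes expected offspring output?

Expected offspring if breeding at age x = l(x) × F(x):
  age 2: 0.41 × 404 = 165.640
  age 3: 0.08 × 2070 = 165.600
  age 4: 0.04 × 4500 = 180.000
Maximum at age 4 (180.000).

4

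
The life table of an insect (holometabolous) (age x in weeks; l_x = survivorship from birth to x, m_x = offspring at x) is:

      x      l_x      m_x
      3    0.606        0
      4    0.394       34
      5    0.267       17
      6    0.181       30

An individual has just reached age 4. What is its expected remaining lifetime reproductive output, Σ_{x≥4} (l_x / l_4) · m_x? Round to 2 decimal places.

59.30

l_4 = 0.394. Conditional survival from age 4 to x is l_x / l_4.
  x=4: (0.394/0.394) × 34 = 34.0000
  x=5: (0.267/0.394) × 17 = 11.5203
  x=6: (0.181/0.394) × 30 = 13.7817
Sum = 34.0000 + 11.5203 + 13.7817 = 59.3020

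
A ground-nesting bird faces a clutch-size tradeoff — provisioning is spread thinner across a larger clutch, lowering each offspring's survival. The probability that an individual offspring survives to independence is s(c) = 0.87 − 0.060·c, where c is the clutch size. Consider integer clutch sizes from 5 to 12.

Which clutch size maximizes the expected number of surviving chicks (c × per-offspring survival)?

Expected surviving chicks = c × s(c):
  c=5: 5 × 0.570 = 2.850
  c=6: 6 × 0.510 = 3.060
  c=7: 7 × 0.450 = 3.150
  c=8: 8 × 0.390 = 3.120
  c=9: 9 × 0.330 = 2.970
  c=10: 10 × 0.270 = 2.700
  c=11: 11 × 0.210 = 2.310
  c=12: 12 × 0.150 = 1.800
Maximum at c = 7 (3.150 surviving chicks).

7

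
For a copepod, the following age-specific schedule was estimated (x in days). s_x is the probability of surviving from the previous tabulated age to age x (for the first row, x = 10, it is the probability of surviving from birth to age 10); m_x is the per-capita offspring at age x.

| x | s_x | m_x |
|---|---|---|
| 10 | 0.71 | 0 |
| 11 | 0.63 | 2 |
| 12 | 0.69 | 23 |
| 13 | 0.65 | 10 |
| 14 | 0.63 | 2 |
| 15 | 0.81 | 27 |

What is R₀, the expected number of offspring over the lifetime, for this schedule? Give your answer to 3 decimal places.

13.016

Survivorship from birth: l_x = s_10·s_11·…·s_x.
  l_10 = 0.71000
  l_11 = 0.44730
  l_12 = 0.30864
  l_13 = 0.20061
  l_14 = 0.12639
  l_15 = 0.10237
R₀ = Σ l_x m_x:
  age 10: 0.71000 × 0 = 0.0000
  age 11: 0.44730 × 2 = 0.8946
  age 12: 0.30864 × 23 = 7.0987
  age 13: 0.20061 × 10 = 2.0061
  age 14: 0.12639 × 2 = 0.2528
  age 15: 0.10237 × 27 = 2.7640
R₀ = 0.0000 + 0.8946 + 7.0987 + 2.0061 + 0.2528 + 2.7640 = 13.0162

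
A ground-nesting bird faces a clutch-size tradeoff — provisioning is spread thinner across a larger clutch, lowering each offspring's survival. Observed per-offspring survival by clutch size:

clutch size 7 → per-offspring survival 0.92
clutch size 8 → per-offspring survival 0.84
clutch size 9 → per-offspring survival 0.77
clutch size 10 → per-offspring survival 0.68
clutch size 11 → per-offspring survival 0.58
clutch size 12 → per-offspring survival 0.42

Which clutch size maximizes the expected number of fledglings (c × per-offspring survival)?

Expected fledglings = c × s(c):
  c=7: 7 × 0.92 = 6.440
  c=8: 8 × 0.84 = 6.720
  c=9: 9 × 0.77 = 6.930
  c=10: 10 × 0.68 = 6.800
  c=11: 11 × 0.58 = 6.380
  c=12: 12 × 0.42 = 5.040
Maximum at c = 9 (6.930 fledglings).

9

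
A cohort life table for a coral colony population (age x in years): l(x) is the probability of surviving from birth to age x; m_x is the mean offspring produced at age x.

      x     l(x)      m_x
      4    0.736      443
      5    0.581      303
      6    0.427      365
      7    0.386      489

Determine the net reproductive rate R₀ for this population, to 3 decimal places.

R₀ = Σ l(x) m_x:
  age 4: 0.736 × 443 = 326.0480
  age 5: 0.581 × 303 = 176.0430
  age 6: 0.427 × 365 = 155.8550
  age 7: 0.386 × 489 = 188.7540
R₀ = 326.0480 + 176.0430 + 155.8550 + 188.7540 = 846.7000

846.700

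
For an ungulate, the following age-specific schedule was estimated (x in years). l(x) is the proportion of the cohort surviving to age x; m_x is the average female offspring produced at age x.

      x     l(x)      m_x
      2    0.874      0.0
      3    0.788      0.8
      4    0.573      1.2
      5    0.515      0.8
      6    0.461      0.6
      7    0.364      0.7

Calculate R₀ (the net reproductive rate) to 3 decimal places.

R₀ = Σ l(x) m_x:
  age 2: 0.874 × 0.0 = 0.0000
  age 3: 0.788 × 0.8 = 0.6304
  age 4: 0.573 × 1.2 = 0.6876
  age 5: 0.515 × 0.8 = 0.4120
  age 6: 0.461 × 0.6 = 0.2766
  age 7: 0.364 × 0.7 = 0.2548
R₀ = 0.0000 + 0.6304 + 0.6876 + 0.4120 + 0.2766 + 0.2548 = 2.2614

2.261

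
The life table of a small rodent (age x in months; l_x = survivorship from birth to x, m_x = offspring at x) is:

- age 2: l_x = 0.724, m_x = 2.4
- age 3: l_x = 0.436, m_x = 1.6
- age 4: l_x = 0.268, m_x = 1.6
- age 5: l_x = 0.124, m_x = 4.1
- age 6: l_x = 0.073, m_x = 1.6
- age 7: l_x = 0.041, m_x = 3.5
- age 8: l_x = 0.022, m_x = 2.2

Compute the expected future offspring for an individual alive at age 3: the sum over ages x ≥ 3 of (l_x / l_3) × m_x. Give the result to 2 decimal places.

l_3 = 0.436. Conditional survival from age 3 to x is l_x / l_3.
  x=3: (0.436/0.436) × 1.6 = 1.6000
  x=4: (0.268/0.436) × 1.6 = 0.9835
  x=5: (0.124/0.436) × 4.1 = 1.1661
  x=6: (0.073/0.436) × 1.6 = 0.2679
  x=7: (0.041/0.436) × 3.5 = 0.3291
  x=8: (0.022/0.436) × 2.2 = 0.1110
Sum = 1.6000 + 0.9835 + 1.1661 + 0.2679 + 0.3291 + 0.1110 = 4.4576

4.46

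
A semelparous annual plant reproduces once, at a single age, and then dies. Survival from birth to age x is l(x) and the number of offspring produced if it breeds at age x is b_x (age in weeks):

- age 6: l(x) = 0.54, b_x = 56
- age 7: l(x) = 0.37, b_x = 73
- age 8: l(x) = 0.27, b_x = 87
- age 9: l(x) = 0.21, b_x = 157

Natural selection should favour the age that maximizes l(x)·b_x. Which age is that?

Expected offspring if breeding at age x = l(x) × b_x:
  age 6: 0.54 × 56 = 30.240
  age 7: 0.37 × 73 = 27.010
  age 8: 0.27 × 87 = 23.490
  age 9: 0.21 × 157 = 32.970
Maximum at age 9 (32.970).

9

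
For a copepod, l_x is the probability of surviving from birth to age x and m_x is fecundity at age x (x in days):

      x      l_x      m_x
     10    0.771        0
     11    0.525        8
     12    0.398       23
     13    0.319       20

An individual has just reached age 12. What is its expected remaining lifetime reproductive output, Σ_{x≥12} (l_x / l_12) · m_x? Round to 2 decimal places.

l_12 = 0.398. Conditional survival from age 12 to x is l_x / l_12.
  x=12: (0.398/0.398) × 23 = 23.0000
  x=13: (0.319/0.398) × 20 = 16.0302
Sum = 23.0000 + 16.0302 = 39.0302

39.03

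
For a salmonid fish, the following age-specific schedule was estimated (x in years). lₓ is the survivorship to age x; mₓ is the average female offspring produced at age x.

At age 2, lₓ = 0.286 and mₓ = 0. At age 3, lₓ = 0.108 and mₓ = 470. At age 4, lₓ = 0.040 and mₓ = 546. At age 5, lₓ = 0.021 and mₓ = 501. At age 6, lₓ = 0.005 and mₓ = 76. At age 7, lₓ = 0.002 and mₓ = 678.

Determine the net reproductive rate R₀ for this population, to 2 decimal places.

R₀ = Σ lₓ mₓ:
  age 2: 0.286 × 0 = 0.0000
  age 3: 0.108 × 470 = 50.7600
  age 4: 0.040 × 546 = 21.8400
  age 5: 0.021 × 501 = 10.5210
  age 6: 0.005 × 76 = 0.3800
  age 7: 0.002 × 678 = 1.3560
R₀ = 0.0000 + 50.7600 + 21.8400 + 10.5210 + 0.3800 + 1.3560 = 84.8570

84.86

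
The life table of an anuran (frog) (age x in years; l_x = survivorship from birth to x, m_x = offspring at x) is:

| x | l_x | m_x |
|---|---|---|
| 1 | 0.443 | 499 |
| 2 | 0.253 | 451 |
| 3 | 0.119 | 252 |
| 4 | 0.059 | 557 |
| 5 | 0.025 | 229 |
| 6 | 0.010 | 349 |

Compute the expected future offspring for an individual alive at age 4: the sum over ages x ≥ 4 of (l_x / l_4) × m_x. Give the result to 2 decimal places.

l_4 = 0.059. Conditional survival from age 4 to x is l_x / l_4.
  x=4: (0.059/0.059) × 557 = 557.0000
  x=5: (0.025/0.059) × 229 = 97.0339
  x=6: (0.010/0.059) × 349 = 59.1525
Sum = 557.0000 + 97.0339 + 59.1525 = 713.1864

713.19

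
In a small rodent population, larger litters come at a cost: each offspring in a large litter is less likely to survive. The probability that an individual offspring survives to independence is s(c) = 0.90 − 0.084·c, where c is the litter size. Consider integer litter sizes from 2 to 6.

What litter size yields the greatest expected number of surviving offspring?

5

Expected surviving offspring = c × s(c):
  c=2: 2 × 0.732 = 1.464
  c=3: 3 × 0.648 = 1.944
  c=4: 4 × 0.564 = 2.256
  c=5: 5 × 0.480 = 2.400
  c=6: 6 × 0.396 = 2.376
Maximum at c = 5 (2.400 surviving offspring).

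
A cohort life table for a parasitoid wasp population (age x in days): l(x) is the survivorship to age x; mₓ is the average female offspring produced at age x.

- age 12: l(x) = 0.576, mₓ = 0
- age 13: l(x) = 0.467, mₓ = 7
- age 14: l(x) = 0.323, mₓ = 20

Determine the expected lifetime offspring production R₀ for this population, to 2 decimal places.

9.73

R₀ = Σ l(x) mₓ:
  age 12: 0.576 × 0 = 0.0000
  age 13: 0.467 × 7 = 3.2690
  age 14: 0.323 × 20 = 6.4600
R₀ = 0.0000 + 3.2690 + 6.4600 = 9.7290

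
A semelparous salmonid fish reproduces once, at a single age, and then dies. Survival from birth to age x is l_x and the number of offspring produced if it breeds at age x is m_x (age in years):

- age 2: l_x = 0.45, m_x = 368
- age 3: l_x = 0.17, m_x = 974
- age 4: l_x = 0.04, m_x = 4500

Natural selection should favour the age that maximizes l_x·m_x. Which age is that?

4

Expected offspring if breeding at age x = l_x × m_x:
  age 2: 0.45 × 368 = 165.600
  age 3: 0.17 × 974 = 165.580
  age 4: 0.04 × 4500 = 180.000
Maximum at age 4 (180.000).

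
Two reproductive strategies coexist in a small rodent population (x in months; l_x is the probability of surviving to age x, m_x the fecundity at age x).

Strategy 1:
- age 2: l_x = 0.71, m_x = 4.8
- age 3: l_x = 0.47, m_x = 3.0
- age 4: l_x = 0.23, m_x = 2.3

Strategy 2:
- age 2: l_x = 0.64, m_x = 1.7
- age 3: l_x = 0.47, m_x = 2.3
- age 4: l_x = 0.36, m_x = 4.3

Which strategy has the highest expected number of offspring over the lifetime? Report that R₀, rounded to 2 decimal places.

Strategy 1: R₀ = 0.71×4.8 + 0.47×3.0 + 0.23×2.3 = 5.3470
Strategy 2: R₀ = 0.64×1.7 + 0.47×2.3 + 0.36×4.3 = 3.7170
Highest R₀: strategy 1 with 5.3470.

5.35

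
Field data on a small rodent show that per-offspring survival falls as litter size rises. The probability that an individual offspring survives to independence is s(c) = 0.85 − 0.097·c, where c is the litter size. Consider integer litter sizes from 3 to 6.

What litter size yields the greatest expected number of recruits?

Expected recruits = c × s(c):
  c=3: 3 × 0.559 = 1.677
  c=4: 4 × 0.462 = 1.848
  c=5: 5 × 0.365 = 1.825
  c=6: 6 × 0.268 = 1.608
Maximum at c = 4 (1.848 recruits).

4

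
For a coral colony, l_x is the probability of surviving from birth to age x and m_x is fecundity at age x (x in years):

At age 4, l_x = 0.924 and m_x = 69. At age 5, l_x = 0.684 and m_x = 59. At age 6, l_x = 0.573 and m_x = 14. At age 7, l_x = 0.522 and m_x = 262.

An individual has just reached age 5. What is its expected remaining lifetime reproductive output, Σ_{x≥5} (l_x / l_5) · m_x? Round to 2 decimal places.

l_5 = 0.684. Conditional survival from age 5 to x is l_x / l_5.
  x=5: (0.684/0.684) × 59 = 59.0000
  x=6: (0.573/0.684) × 14 = 11.7281
  x=7: (0.522/0.684) × 262 = 199.9474
Sum = 59.0000 + 11.7281 + 199.9474 = 270.6754

270.68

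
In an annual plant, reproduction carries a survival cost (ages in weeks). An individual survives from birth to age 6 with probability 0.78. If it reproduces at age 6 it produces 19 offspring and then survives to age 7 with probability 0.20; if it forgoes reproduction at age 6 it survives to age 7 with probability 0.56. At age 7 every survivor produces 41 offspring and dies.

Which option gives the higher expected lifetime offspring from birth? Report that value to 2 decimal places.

21.22

breed at age 6: R₀ = 0.78 × (19 + 0.20 × 41) = 0.78 × 27.2000 = 21.2160
delay to age 7: R₀ = 0.78 × (0.56 × 41) = 0.78 × 22.9600 = 17.9088
Higher: breed at age 6 (21.2160).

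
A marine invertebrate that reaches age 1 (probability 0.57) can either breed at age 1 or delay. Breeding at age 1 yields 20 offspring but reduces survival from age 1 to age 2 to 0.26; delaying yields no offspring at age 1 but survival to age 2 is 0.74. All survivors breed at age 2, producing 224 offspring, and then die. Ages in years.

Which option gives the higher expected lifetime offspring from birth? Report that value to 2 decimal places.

breed at age 1: R₀ = 0.57 × (20 + 0.26 × 224) = 0.57 × 78.2400 = 44.5968
delay to age 2: R₀ = 0.57 × (0.74 × 224) = 0.57 × 165.7600 = 94.4832
Higher: delay to age 2 (94.4832).

94.48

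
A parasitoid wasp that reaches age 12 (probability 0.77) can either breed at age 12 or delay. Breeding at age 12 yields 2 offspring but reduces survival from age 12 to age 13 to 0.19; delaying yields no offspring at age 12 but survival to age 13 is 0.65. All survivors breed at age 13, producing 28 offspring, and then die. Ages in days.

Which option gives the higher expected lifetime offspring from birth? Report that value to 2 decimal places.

14.01

breed at age 12: R₀ = 0.77 × (2 + 0.19 × 28) = 0.77 × 7.3200 = 5.6364
delay to age 13: R₀ = 0.77 × (0.65 × 28) = 0.77 × 18.2000 = 14.0140
Higher: delay to age 13 (14.0140).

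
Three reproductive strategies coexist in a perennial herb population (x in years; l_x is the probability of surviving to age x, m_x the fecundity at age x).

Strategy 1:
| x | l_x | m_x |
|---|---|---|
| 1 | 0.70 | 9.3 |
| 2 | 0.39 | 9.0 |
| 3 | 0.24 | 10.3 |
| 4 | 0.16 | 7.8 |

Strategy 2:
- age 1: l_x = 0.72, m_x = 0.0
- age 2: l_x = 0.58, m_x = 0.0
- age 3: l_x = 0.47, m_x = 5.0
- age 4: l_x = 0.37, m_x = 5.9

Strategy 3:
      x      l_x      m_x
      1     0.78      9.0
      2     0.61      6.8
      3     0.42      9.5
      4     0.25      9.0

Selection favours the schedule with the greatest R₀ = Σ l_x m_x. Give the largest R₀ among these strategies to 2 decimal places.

Strategy 1: R₀ = 0.70×9.3 + 0.39×9.0 + 0.24×10.3 + 0.16×7.8 = 13.7400
Strategy 2: R₀ = 0.72×0.0 + 0.58×0.0 + 0.47×5.0 + 0.37×5.9 = 4.5330
Strategy 3: R₀ = 0.78×9.0 + 0.61×6.8 + 0.42×9.5 + 0.25×9.0 = 17.4080
Highest R₀: strategy 3 with 17.4080.

17.41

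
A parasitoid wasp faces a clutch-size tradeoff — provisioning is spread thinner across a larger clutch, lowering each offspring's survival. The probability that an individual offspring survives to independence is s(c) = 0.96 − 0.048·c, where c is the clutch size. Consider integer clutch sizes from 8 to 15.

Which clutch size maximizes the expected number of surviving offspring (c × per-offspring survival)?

10

Expected surviving offspring = c × s(c):
  c=8: 8 × 0.576 = 4.608
  c=9: 9 × 0.528 = 4.752
  c=10: 10 × 0.480 = 4.800
  c=11: 11 × 0.432 = 4.752
  c=12: 12 × 0.384 = 4.608
  c=13: 13 × 0.336 = 4.368
  c=14: 14 × 0.288 = 4.032
  c=15: 15 × 0.240 = 3.600
Maximum at c = 10 (4.800 surviving offspring).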